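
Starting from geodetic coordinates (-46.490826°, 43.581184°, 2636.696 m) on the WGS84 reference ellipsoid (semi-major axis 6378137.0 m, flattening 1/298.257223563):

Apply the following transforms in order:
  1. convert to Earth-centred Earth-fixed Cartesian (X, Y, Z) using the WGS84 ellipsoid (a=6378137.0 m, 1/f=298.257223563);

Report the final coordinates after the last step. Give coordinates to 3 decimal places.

X=3187879.549 m, Y=3033781.003 m, Z=-4604890.663 m

start: φ=-46.490826°, λ=43.581184°, h=2636.696 m
→ ECEF (a=6378137.000, f=1/298.257223563): X=3187879.5491, Y=3033781.0030, Z=-4604890.6627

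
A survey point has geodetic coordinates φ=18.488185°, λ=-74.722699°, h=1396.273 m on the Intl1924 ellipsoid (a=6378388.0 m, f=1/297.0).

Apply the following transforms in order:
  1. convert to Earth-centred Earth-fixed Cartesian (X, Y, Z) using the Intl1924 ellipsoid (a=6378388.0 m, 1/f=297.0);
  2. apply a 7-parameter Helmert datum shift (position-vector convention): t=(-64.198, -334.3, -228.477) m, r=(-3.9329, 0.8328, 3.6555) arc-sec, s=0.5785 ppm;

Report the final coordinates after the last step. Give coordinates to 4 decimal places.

X=1594843.6771 m, Y=-5838948.2622 m, Z=2010047.0410 m

start: φ=18.488185°, λ=-74.722699°, h=1396.273 m
→ ECEF (a=6378388.000, f=1/297.0): X=1594795.3611, Y=-5838677.1765, Z=2010169.4667
→ Helmert 7p (PV): X=1594843.6771, Y=-5838948.2622, Z=2010047.0410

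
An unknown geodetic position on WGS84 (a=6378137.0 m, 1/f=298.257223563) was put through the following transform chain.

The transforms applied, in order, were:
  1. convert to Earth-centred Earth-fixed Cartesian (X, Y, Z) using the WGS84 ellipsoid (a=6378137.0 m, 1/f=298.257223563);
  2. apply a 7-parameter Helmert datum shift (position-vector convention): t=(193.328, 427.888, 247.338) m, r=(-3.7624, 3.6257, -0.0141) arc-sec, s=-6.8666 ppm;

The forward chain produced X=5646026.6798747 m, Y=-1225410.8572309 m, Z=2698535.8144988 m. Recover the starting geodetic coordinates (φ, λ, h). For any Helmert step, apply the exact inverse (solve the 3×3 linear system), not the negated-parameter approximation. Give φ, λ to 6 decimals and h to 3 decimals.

φ=25.183216°, λ=-12.250652°, h=2183.460 m

start: X=5646026.6799, Y=-1225410.8572, Z=2698535.8145 m
→ Helmert⁻¹: X=5645824.7717, Y=-1225895.9969, Z=2698383.8853
→ geod (Bowring, a=6378137.000): φ=25.18321600°, λ=-12.25065200°, h=2183.4600 m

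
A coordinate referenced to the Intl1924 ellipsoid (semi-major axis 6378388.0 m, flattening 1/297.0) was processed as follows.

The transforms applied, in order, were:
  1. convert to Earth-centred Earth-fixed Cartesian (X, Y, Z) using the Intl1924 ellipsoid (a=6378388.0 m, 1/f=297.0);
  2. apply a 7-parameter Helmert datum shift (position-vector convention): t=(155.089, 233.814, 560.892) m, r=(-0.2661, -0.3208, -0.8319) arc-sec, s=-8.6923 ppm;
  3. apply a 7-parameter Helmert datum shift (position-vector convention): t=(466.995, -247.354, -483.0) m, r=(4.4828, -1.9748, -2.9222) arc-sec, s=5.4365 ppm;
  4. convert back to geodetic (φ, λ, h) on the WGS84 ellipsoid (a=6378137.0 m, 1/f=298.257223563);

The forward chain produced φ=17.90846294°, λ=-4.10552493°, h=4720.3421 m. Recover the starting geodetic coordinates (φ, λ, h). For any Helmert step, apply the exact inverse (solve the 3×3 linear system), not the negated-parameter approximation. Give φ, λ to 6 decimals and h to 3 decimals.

φ=17.909445°, λ=-4.104385°, h=3883.307 m

start: φ=17.908463°, λ=-4.105525°, h=4720.342 m
→ ECEF (a=6378137.000, f=1/298.257223563): X=6059932.7281, Y=-434968.7346, Z=1950198.0206
→ Helmert⁻¹: X=6059457.6234, Y=-434590.7782, Z=1950621.8470
→ Helmert⁻¹: X=6059359.9906, Y=-434806.4492, Z=1950067.9207
→ geod (Bowring, a=6378388.000): φ=17.90944500°, λ=-4.10438500°, h=3883.3070 m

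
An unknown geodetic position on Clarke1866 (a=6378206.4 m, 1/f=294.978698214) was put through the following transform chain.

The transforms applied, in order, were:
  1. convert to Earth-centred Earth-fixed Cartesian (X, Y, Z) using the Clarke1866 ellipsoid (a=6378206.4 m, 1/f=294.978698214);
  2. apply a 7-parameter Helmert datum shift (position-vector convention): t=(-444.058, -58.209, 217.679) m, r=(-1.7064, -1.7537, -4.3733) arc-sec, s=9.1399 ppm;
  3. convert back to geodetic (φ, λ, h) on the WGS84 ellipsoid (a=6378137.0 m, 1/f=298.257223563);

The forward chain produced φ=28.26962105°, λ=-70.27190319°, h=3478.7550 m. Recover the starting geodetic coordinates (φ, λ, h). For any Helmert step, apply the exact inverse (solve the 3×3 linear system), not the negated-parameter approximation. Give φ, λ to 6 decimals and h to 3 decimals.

φ=28.268661°, λ=-70.266071°, h=3384.784 m

start: φ=28.269621°, λ=-70.271903°, h=3478.755 m
→ ECEF (a=6378137.000, f=1/298.257223563): X=1898654.2508, Y=-5294553.2754, Z=3004502.1234
→ Helmert⁻¹: X=1899218.7480, Y=-5294431.2611, Z=3004197.0382
→ geod (Bowring, a=6378206.400): φ=28.26866100°, λ=-70.26607100°, h=3384.7840 m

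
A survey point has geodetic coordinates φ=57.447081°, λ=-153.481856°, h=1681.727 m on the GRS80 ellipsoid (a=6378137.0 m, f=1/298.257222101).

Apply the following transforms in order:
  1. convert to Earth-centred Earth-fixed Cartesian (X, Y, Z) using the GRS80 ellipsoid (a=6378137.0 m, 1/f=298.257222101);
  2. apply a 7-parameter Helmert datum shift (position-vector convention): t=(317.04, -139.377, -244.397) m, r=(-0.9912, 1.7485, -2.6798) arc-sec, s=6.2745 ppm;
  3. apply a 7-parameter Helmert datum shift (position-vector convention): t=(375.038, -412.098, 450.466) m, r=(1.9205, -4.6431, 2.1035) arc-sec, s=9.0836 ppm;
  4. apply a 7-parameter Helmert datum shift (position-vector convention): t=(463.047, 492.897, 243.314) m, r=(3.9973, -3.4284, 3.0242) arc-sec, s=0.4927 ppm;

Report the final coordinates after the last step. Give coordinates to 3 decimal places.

start: φ=57.447081°, λ=-153.481856°, h=1681.727 m
→ ECEF (a=6378137.000, f=1/298.257222101): X=-3079012.2697, Y=-1536356.4982, Z=5354271.2830
→ Helmert 7p (PV): X=-3078689.1212, Y=-1536439.7822, Z=5354093.9652
→ Helmert 7p (PV): X=-3078446.9038, Y=-1536947.0851, Z=5354509.4569
→ Helmert 7p (PV): X=-3078051.8384, Y=-1536603.8483, Z=5354674.4558

X=-3078051.838 m, Y=-1536603.848 m, Z=5354674.456 m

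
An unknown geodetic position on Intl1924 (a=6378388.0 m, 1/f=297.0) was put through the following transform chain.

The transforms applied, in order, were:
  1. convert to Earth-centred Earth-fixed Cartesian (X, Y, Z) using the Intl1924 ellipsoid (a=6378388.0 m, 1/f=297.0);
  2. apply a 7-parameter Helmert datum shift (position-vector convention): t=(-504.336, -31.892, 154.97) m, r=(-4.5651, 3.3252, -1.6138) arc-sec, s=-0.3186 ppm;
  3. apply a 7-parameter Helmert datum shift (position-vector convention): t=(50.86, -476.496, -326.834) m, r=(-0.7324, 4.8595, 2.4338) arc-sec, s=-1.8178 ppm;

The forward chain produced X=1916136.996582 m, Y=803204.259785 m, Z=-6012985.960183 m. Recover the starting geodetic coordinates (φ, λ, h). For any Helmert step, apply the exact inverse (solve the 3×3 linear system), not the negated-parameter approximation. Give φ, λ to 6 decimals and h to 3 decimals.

start: X=1916136.9966, Y=803204.2598, Z=-6012985.9602 m
→ Helmert⁻¹: X=1916240.7571, Y=803680.9557, Z=-6012622.0566
→ Helmert⁻¹: X=1916836.3458, Y=803861.1761, Z=-6012730.2497
→ geod (Bowring, a=6378388.000): φ=-71.04896900°, λ=22.75165200°, h=2675.0350 m

φ=-71.048969°, λ=22.751652°, h=2675.035 m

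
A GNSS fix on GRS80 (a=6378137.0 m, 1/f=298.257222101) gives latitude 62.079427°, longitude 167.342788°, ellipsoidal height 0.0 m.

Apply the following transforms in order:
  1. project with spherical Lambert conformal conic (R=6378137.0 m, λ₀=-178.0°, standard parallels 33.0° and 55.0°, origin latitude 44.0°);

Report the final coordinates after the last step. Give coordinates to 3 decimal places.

start: φ=62.079427°, λ=167.342788°, h=0.000 m
→ lcc (R=6378137.0, λ₀=-178.0°): E=-788374.1676, N=2080928.6147

E=-788374.168 m, N=2080928.615 m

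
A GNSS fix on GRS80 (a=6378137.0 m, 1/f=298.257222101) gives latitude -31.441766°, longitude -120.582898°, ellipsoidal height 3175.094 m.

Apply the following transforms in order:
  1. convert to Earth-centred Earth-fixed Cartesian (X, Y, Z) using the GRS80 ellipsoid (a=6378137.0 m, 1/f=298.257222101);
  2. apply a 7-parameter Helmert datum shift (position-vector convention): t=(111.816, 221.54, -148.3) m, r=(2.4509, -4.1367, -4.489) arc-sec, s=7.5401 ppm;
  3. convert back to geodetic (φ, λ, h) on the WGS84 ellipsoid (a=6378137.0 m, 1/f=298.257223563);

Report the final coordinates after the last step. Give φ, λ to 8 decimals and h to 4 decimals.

start: φ=-31.441766°, λ=-120.582898°, h=3175.094 m
→ ECEF (a=6378137.000, f=1/298.257222101): X=-2772525.2680, Y=-4691279.5101, Z=-3309436.1676
→ Helmert 7p (PV): X=-2772470.0834, Y=-4690993.6791, Z=-3309720.7689
→ geod (Bowring, a=6378137.000): φ=-31.44524399°, λ=-120.58392760°, h=3089.6690 m

φ=-31.44524399°, λ=-120.58392760°, h=3089.6690 m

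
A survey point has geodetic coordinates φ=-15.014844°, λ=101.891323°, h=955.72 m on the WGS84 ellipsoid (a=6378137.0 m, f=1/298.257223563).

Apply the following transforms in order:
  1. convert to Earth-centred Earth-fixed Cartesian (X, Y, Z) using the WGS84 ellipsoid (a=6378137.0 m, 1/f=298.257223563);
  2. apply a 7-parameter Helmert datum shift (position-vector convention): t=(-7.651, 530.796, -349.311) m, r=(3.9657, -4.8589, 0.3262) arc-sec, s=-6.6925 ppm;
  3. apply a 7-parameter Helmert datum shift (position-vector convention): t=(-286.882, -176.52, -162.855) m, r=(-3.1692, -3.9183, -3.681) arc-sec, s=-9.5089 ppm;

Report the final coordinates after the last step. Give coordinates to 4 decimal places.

X=-1269964.5735 m, Y=6030720.4135 m, Z=-1642450.5058 m

start: φ=-15.014844°, λ=101.891323°, h=955.720 m
→ ECEF (a=6378137.000, f=1/298.257223563): X=-1269858.5778, Y=6030436.8545, Z=-1641934.1873
→ Helmert 7p (PV): X=-1269828.5890, Y=6030956.8516, Z=-1642186.4811
→ Helmert 7p (PV): X=-1269964.5735, Y=6030720.4135, Z=-1642450.5058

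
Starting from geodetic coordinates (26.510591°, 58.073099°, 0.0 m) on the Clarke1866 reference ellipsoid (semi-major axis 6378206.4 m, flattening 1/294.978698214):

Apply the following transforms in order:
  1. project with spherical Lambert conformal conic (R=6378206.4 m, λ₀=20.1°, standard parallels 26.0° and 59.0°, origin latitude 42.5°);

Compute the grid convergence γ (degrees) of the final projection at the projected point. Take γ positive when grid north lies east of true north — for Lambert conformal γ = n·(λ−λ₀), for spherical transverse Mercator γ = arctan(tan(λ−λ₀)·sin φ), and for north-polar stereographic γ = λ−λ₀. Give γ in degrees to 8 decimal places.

26.02795707

start: φ=26.510591°, λ=58.073099°, h=0.000 m
→ into lcc (λ₀=20.1°): φ=26.51059100°, λ−λ₀=37.97309900°
convergence γ = 26.02795707°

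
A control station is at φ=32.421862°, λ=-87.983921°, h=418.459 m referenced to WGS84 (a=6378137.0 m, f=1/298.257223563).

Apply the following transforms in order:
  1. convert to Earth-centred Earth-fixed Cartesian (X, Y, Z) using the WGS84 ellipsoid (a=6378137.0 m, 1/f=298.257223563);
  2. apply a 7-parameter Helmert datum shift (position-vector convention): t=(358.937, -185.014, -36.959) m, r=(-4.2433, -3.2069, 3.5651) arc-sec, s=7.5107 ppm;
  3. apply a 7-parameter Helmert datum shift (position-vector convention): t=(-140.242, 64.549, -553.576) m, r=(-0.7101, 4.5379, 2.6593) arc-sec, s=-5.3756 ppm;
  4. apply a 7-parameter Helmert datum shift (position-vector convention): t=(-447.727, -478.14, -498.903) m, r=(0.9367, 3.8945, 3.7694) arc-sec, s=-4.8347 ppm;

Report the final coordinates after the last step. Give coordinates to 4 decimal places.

start: φ=32.421862°, λ=-87.983921°, h=418.459 m
→ ECEF (a=6378137.000, f=1/298.257223563): X=189601.5186, Y=-5386139.6200, Z=3400236.2762
→ Helmert 7p (PV): X=190002.1094, Y=-5386291.8601, Z=3400338.6083
→ Helmert 7p (PV): X=190005.0975, Y=-5386184.2007, Z=3399781.1164
→ Helmert 7p (PV): X=189719.0727, Y=-5386648.2671, Z=3399237.7291

X=189719.0727 m, Y=-5386648.2671 m, Z=3399237.7291 m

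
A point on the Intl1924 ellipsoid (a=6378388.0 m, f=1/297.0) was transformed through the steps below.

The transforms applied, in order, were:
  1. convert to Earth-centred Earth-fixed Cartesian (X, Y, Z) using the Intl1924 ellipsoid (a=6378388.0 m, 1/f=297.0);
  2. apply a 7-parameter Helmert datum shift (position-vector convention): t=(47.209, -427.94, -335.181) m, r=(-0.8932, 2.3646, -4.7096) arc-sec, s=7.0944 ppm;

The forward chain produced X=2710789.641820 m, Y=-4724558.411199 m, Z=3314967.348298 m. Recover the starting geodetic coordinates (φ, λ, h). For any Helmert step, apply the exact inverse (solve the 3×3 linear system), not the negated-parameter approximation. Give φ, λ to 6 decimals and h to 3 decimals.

φ=31.500439°, λ=-60.151578°, h=3659.810 m

start: X=2710789.6418, Y=-4724558.4112, Z=3314967.3483 m
→ Helmert⁻¹: X=2710793.0589, Y=-4724049.4180, Z=3315289.6288
→ geod (Bowring, a=6378388.000): φ=31.50043900°, λ=-60.15157800°, h=3659.8100 m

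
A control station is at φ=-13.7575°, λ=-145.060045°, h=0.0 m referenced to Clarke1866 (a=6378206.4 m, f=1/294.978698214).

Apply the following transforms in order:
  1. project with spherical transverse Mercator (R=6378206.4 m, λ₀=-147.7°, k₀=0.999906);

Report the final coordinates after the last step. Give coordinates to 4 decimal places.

E=285513.2322 m, N=-1532915.6461 m

start: φ=-13.757500°, λ=-145.060045°, h=0.000 m
→ tm (R=6378206.4, λ₀=-147.7°): E=285513.2322, N=-1532915.6461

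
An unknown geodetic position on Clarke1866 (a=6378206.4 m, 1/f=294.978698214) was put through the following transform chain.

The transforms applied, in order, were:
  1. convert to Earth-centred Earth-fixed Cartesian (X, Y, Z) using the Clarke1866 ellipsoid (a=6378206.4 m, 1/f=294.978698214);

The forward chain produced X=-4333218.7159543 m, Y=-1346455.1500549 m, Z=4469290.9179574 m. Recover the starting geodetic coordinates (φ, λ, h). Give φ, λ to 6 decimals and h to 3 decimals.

φ=44.760041°, λ=-162.738484°, h=1478.375 m

start: X=-4333218.7160, Y=-1346455.1501, Z=4469290.9180 m
→ geod (Bowring, a=6378206.400): φ=44.76004100°, λ=-162.73848400°, h=1478.3750 m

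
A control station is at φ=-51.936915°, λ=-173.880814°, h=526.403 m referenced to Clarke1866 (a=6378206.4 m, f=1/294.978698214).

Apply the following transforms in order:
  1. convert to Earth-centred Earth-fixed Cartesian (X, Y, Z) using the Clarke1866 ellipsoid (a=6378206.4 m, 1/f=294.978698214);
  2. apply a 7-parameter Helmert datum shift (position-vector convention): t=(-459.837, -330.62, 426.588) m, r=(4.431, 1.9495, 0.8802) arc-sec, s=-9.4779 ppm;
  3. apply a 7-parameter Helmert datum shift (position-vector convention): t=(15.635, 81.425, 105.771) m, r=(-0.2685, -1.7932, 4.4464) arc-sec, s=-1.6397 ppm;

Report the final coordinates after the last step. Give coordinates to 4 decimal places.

X=-3918887.1169 m, Y=-420338.1809 m, Z=-4998107.0030 m

start: φ=-51.936915°, λ=-173.880814°, h=526.403 m
→ ECEF (a=6378206.400, f=1/294.978698214): X=-3918493.5417, Y=-420093.3305, Z=-4998689.4223
→ Helmert 7p (PV): X=-3918961.6913, Y=-420329.3089, Z=-4998187.4465
→ Helmert 7p (PV): X=-3918887.1169, Y=-420338.1809, Z=-4998107.0030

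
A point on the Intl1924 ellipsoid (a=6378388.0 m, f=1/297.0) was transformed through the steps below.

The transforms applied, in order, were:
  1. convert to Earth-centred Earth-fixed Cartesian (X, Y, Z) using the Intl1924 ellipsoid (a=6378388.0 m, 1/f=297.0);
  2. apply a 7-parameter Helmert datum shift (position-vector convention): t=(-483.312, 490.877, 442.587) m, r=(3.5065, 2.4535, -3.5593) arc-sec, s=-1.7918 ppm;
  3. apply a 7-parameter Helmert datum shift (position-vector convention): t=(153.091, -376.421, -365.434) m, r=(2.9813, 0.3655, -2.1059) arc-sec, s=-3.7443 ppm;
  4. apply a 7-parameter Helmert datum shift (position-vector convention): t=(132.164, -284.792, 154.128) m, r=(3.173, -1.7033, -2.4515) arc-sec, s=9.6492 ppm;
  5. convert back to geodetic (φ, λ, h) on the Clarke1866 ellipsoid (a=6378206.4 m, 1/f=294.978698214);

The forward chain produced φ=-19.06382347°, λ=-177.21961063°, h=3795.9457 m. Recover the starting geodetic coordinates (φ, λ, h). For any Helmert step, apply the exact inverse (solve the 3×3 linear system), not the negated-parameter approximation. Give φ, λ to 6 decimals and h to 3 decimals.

φ=-19.065771°, λ=-177.217955°, h=3453.327 m

start: φ=-19.063823°, λ=-177.219611°, h=3795.946 m
→ ECEF (a=6378206.400, f=1/294.978698214): X=-6027057.8054, Y=-292704.5221, Z=-2071143.8298
→ Helmert⁻¹: X=-6027145.4396, Y=-292520.4043, Z=-2071223.7005
→ Helmert⁻¹: X=-6027314.4455, Y=-292236.5461, Z=-2070872.4769
→ Helmert⁻¹: X=-6026812.2397, Y=-292867.1597, Z=-2071385.4849
→ geod (Bowring, a=6378388.000): φ=-19.06577100°, λ=-177.21795500°, h=3453.3270 m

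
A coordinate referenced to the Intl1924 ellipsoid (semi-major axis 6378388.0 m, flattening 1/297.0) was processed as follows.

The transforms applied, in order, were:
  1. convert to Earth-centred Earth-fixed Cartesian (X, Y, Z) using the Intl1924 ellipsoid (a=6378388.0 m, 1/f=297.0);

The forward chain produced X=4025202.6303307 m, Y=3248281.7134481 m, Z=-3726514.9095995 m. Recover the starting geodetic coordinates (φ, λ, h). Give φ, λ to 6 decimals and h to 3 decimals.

start: X=4025202.6303, Y=3248281.7134, Z=-3726514.9096 m
→ geod (Bowring, a=6378388.000): φ=-35.95474400°, λ=38.90304000°, h=3965.3210 m

φ=-35.954744°, λ=38.903040°, h=3965.321 m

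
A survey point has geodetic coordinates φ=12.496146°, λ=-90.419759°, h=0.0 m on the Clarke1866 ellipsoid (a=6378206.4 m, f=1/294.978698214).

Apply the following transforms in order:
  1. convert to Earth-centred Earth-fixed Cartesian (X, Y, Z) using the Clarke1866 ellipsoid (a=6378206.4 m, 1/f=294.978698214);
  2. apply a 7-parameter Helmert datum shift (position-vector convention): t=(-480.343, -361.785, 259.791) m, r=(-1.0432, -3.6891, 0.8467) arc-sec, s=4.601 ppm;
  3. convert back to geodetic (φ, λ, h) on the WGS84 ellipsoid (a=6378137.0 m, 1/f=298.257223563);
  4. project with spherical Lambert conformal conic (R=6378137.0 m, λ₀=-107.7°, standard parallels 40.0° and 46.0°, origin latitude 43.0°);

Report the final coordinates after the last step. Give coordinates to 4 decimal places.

E=2118915.1103 m, N=-3326527.8000 m

start: φ=12.496146°, λ=-90.419759°, h=0.000 m
→ ECEF (a=6378206.400, f=1/294.978698214): X=-45627.7318, Y=-6227930.0448, Z=1370953.6336
→ Helmert 7p (PV): X=-46107.2394, Y=-6228313.7381, Z=1371250.4147
→ geod (Bowring, a=6378137.000): φ=12.49710191°, λ=-90.42414401°, h=500.5550 m
→ lcc (R=6378137.0, λ₀=-107.7°): E=2118915.1103, N=-3326527.8000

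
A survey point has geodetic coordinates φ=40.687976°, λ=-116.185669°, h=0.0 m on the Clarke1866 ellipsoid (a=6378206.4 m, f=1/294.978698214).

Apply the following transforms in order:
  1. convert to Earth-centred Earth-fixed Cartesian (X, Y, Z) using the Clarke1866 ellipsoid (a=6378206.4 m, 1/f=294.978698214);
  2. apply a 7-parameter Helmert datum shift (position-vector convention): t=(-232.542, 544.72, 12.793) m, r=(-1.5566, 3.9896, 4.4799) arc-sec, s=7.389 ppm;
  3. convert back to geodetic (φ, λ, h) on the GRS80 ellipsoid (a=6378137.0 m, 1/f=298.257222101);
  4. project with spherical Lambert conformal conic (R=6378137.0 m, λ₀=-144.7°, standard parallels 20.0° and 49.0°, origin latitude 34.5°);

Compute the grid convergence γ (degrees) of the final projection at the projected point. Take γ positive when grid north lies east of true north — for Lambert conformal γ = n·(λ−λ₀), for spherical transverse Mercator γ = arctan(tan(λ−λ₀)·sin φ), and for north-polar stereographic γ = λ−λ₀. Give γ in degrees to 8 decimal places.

start: φ=40.687976°, λ=-116.185669°, h=0.000 m
→ ECEF (a=6378206.400, f=1/294.978698214): X=-2137294.3995, Y=-4346299.6427, Z=4136011.5095
→ Helmert 7p (PV): X=-2137368.3354, Y=-4345802.2450, Z=4136129.0037
→ geod (Bowring, a=6378137.000): φ=40.68909002°, λ=-116.18905069°, h=-268.6303 m
→ into lcc (λ₀=-144.7°): φ=40.68909002°, λ−λ₀=28.51094931°
convergence γ = 16.32700537°

16.32700537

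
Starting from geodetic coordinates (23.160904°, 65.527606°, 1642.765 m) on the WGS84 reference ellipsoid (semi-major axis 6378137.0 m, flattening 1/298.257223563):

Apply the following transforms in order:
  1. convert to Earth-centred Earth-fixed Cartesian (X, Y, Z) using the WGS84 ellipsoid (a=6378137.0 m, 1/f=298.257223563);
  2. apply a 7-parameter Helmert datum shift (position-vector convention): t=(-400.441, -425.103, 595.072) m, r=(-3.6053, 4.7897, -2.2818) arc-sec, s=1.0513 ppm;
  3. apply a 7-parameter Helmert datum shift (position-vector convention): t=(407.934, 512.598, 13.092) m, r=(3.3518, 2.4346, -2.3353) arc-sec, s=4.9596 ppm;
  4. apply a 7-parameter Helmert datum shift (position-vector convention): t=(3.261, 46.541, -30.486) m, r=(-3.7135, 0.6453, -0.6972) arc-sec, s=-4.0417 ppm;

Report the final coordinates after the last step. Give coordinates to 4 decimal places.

start: φ=23.160904°, λ=65.527606°, h=1642.765 m
→ ECEF (a=6378137.000, f=1/298.257223563): X=2431109.3187, Y=5341401.0561, Z=2493758.4401
→ Helmert 7p (PV): X=2430828.4307, Y=5340998.2628, Z=2494206.3183
→ Helmert 7p (PV): X=2431338.3309, Y=5341469.2974, Z=2494289.8803
→ Helmert 7p (PV): X=2431357.6232, Y=5341530.9375, Z=2494145.5416

X=2431357.6232 m, Y=5341530.9375 m, Z=2494145.5416 m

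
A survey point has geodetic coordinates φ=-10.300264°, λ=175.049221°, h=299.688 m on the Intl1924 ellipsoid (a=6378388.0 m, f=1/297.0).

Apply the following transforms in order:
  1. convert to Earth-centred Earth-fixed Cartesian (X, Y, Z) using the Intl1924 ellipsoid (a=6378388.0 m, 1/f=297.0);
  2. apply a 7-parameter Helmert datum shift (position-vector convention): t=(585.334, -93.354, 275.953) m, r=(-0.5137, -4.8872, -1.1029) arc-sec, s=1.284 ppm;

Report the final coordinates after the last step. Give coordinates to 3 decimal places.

X=-6252541.024 m, Y=541604.928 m, Z=-1132881.983 m

start: φ=-10.300264°, λ=175.049221°, h=299.688 m
→ ECEF (a=6378388.000, f=1/297.0): X=-6253148.0707, Y=541666.9726, Z=-1133006.9711
→ Helmert 7p (PV): X=-6252541.0241, Y=541604.9280, Z=-1132881.9830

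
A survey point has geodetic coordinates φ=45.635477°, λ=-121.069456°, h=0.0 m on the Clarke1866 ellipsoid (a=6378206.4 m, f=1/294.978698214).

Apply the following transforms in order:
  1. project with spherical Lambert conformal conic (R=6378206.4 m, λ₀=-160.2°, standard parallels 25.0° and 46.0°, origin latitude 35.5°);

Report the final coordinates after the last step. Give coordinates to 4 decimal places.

start: φ=45.635477°, λ=-121.069456°, h=0.000 m
→ lcc (R=6378206.4, λ₀=-160.2°): E=2962114.1568, N=1713664.2043

E=2962114.1568 m, N=1713664.2043 m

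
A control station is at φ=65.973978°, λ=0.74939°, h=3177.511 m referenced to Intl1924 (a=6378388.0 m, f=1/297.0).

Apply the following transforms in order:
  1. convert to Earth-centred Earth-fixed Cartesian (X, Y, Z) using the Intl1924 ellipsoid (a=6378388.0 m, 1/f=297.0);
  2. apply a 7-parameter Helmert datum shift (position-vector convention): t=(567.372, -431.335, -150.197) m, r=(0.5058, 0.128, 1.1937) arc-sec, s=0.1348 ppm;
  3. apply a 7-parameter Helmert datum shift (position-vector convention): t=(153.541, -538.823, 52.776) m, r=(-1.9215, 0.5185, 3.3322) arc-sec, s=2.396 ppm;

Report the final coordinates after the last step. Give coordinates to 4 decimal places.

X=2606099.0941 m, Y=33205.1617 m, Z=5805709.7839 m

start: φ=65.973978°, λ=0.749390°, h=3177.511 m
→ ECEF (a=6378388.000, f=1/297.0): X=2605354.1300, Y=34078.2111, Z=5805800.9093
→ Helmert 7p (PV): X=2605925.2589, Y=33647.7216, Z=5805649.9617
→ Helmert 7p (PV): X=2606099.0941, Y=33205.1617, Z=5805709.7839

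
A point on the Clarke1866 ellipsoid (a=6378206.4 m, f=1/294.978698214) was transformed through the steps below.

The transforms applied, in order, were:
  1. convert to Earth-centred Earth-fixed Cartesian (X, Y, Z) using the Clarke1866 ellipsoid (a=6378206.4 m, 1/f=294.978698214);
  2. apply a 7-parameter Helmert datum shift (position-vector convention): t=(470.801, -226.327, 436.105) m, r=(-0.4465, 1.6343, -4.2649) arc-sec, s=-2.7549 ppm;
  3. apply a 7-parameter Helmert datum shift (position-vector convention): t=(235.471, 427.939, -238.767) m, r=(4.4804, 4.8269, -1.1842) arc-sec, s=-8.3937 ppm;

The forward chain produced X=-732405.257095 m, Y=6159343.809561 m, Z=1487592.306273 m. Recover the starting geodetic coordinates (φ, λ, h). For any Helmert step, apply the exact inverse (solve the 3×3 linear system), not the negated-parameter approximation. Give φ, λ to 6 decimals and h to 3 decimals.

start: X=-732405.2571, Y=6159343.8096, Z=1487592.3063 m
→ Helmert⁻¹: X=-732717.0517, Y=6158995.6755, Z=1487692.6319
→ Helmert⁻¹: X=-733329.0098, Y=6159220.5882, Z=1487268.1466
→ geod (Bowring, a=6378206.400): φ=13.57211200°, λ=96.78978600°, h=1511.9880 m

φ=13.572112°, λ=96.789786°, h=1511.988 m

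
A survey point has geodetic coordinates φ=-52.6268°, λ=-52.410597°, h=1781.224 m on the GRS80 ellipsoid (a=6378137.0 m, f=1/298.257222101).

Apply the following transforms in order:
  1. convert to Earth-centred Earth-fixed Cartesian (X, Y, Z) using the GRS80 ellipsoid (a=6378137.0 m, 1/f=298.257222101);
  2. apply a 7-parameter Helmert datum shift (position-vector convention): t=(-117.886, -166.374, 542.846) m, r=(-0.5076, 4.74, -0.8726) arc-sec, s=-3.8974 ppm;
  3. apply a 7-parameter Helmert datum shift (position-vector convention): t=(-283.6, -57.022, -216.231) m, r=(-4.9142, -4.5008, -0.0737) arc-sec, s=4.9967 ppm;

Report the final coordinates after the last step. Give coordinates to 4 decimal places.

start: φ=-52.626800°, λ=-52.410597°, h=1781.224 m
→ ECEF (a=6378137.000, f=1/298.257222101): X=2367311.4369, Y=-3075192.9502, Z=-5046857.3840
→ Helmert 7p (PV): X=2367055.3379, Y=-3075369.7736, Z=-5046341.7016
→ Helmert 7p (PV): X=2366892.5807, Y=-3075563.2363, Z=-5046458.2269

X=2366892.5807 m, Y=-3075563.2363 m, Z=-5046458.2269 m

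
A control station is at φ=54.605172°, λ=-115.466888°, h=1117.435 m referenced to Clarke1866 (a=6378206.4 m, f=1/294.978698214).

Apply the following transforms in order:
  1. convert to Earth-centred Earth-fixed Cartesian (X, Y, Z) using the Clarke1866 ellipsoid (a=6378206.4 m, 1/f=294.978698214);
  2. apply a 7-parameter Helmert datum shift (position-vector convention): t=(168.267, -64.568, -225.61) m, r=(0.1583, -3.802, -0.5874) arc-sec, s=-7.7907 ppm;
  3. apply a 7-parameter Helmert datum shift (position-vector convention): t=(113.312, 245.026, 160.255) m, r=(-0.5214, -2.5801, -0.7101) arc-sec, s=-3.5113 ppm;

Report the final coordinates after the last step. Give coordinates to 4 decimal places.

X=-1592256.7700 m, Y=-3343217.7939 m, Z=5176590.9562 m

start: φ=54.605172°, λ=-115.466888°, h=1117.435 m
→ ECEF (a=6378206.400, f=1/294.978698214): X=-1592375.1430, Y=-3343455.1684, Z=5176758.2010
→ Helmert 7p (PV): X=-1592299.4121, Y=-3343493.1267, Z=5176460.3431
→ Helmert 7p (PV): X=-1592256.7700, Y=-3343217.7939, Z=5176590.9562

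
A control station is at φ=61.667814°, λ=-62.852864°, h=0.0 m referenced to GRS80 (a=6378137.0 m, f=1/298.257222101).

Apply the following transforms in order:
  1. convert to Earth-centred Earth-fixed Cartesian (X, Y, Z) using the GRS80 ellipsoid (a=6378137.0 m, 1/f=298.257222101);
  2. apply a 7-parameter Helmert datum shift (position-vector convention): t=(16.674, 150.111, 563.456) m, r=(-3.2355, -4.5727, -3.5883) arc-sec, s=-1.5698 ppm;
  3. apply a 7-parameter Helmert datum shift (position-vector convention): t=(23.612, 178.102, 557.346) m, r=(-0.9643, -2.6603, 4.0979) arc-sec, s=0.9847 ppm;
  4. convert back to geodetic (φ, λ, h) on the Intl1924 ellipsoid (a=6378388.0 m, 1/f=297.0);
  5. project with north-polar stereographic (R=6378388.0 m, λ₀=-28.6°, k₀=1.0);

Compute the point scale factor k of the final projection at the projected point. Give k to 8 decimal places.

1.06366564

start: φ=61.667814°, λ=-62.852864°, h=0.000 m
→ ECEF (a=6378137.000, f=1/298.257222101): X=1384725.4042, Y=-2700510.0350, Z=5591040.8507
→ Helmert 7p (PV): X=1384568.9769, Y=-2700292.0725, Z=5591668.5885
→ Helmert 7p (PV): X=1384575.4809, Y=-2700062.9805, Z=5592261.9221
→ geod (Bowring, a=6378388.000): φ=61.67738128°, λ=-62.85153141°, h=673.3691 m
→ into stereo (λ₀=-28.6°): φ=61.67738128°, λ−λ₀=-34.25153141°
scale k = 1.06366564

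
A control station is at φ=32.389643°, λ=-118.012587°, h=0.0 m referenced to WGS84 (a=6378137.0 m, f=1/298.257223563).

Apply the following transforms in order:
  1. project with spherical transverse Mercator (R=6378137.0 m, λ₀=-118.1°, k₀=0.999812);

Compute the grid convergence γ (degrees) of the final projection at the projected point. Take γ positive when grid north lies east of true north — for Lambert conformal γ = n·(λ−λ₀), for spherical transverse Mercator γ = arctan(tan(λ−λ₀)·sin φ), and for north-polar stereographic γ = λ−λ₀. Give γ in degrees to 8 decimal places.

start: φ=32.389643°, λ=-118.012587°, h=0.000 m
→ into tm (λ₀=-118.1°): φ=32.38964300°, λ−λ₀=0.08741300°
convergence γ = 0.04682491°

0.04682491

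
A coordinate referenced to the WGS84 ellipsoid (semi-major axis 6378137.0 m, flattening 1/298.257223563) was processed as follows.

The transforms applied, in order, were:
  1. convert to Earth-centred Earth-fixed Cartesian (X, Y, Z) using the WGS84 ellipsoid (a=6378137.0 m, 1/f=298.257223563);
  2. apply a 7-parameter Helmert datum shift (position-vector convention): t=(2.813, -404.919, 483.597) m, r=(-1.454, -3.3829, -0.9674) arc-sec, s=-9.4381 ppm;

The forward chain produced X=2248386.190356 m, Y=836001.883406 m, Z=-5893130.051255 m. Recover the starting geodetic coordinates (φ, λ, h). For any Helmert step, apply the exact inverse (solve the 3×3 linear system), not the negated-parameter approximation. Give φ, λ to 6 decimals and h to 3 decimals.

φ=-67.986596°, λ=20.407388°, h=3416.528 m

start: X=2248386.1904, Y=836001.8834, Z=-5893130.0513 m
→ Helmert⁻¹: X=2248304.0137, Y=836466.7871, Z=-5893700.2508
→ geod (Bowring, a=6378137.000): φ=-67.98659600°, λ=20.40738800°, h=3416.5280 m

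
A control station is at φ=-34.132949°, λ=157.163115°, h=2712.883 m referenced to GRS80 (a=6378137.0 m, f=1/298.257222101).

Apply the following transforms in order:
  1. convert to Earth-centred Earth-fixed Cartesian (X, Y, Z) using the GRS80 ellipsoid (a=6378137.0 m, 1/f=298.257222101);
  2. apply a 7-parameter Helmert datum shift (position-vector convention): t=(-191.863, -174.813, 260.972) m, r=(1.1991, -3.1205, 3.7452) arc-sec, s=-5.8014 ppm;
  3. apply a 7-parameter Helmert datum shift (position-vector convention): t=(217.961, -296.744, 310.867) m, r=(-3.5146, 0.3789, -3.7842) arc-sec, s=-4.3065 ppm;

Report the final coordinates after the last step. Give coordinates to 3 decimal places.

X=-4872671.606 m, Y=2051495.170 m, Z=-3559665.165 m

start: φ=-34.132949°, λ=157.163115°, h=2712.883 m
→ ECEF (a=6378137.000, f=1/298.257222101): X=-4872794.6628, Y=2052026.5057, Z=-3560185.1910
→ Helmert 7p (PV): X=-4872941.6553, Y=2051772.0087, Z=-3559965.3540
→ Helmert 7p (PV): X=-4872671.6062, Y=2051495.1700, Z=-3559665.1651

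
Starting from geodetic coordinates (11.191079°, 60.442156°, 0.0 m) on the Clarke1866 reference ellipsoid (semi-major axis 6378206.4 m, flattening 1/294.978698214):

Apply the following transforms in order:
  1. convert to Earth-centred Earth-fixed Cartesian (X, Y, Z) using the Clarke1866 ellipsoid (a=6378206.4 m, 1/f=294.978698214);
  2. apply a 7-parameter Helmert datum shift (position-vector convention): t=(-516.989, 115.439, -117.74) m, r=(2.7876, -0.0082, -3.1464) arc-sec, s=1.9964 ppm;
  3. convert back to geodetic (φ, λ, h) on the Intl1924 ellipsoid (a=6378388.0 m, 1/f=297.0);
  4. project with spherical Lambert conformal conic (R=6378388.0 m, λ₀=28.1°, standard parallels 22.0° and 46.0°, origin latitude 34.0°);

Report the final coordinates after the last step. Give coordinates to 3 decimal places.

E=3668399.155 m, N=-1961841.453 m

start: φ=11.191079°, λ=60.442156°, h=0.000 m
→ ECEF (a=6378206.400, f=1/294.978698214): X=3086948.2361, Y=5443332.9314, Z=1229670.4849
→ Helmert 7p (PV): X=3086520.3948, Y=5443395.5299, Z=1229628.8875
→ geod (Bowring, a=6378388.000): φ=11.19048193°, λ=60.44584634°, h=-348.7877 m
→ lcc (R=6378388.0, λ₀=28.1°): E=3668399.1548, N=-1961841.4534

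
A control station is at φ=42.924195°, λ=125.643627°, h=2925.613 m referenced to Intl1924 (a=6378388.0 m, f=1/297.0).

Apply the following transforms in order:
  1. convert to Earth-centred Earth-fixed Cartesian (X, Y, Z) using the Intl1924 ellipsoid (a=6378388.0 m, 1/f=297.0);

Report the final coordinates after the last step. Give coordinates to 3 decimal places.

X=-2727261.186 m, Y=3803276.468 m, Z=4323406.840 m

start: φ=42.924195°, λ=125.643627°, h=2925.613 m
→ ECEF (a=6378388.000, f=1/297.0): X=-2727261.1863, Y=3803276.4679, Z=4323406.8401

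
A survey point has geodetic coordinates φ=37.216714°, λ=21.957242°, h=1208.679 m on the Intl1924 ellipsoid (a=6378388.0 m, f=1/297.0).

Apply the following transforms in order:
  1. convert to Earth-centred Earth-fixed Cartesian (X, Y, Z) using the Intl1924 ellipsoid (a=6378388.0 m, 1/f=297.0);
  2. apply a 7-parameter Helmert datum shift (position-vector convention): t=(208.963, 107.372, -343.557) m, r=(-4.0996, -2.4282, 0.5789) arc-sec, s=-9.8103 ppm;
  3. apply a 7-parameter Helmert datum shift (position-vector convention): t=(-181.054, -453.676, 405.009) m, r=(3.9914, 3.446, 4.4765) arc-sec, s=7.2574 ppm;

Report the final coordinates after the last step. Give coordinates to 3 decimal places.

X=4717688.760 m, Y=1901747.114 m, Z=3837393.638 m

start: φ=37.216714°, λ=21.957242°, h=1208.679 m
→ ECEF (a=6378388.000, f=1/297.0): X=4717700.5839, Y=1901980.6228, Z=3837366.2608
→ Helmert 7p (PV): X=4717812.7529, Y=1902158.8448, Z=3837002.7932
→ Helmert 7p (PV): X=4717688.7597, Y=1901747.1136, Z=3837393.6379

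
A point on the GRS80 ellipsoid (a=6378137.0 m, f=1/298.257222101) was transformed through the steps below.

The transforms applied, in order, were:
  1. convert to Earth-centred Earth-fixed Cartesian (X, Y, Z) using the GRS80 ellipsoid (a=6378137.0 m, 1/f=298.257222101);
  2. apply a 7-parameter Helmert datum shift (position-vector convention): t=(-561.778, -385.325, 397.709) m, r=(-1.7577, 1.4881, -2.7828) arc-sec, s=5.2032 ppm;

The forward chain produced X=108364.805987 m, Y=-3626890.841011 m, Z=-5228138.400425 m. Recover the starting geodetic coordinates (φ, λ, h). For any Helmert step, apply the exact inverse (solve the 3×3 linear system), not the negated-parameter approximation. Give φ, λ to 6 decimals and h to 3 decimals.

φ=-55.423285°, λ=-88.278178°, h=327.386 m

start: X=108364.8060, Y=-3626890.8410, Z=-5228138.4004 m
→ Helmert⁻¹: X=109012.6643, Y=-3626440.6206, Z=-5228539.0209
→ geod (Bowring, a=6378137.000): φ=-55.42328500°, λ=-88.27817800°, h=327.3860 m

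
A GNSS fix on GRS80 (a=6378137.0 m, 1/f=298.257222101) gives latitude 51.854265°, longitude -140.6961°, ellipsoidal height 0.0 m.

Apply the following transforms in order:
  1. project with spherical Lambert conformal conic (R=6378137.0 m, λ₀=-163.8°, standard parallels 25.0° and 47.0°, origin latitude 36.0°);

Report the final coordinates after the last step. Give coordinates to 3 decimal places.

start: φ=51.854265°, λ=-140.696100°, h=0.000 m
→ lcc (R=6378137.0, λ₀=-163.8°): E=1608485.9050, N=1947814.2506

E=1608485.905 m, N=1947814.251 m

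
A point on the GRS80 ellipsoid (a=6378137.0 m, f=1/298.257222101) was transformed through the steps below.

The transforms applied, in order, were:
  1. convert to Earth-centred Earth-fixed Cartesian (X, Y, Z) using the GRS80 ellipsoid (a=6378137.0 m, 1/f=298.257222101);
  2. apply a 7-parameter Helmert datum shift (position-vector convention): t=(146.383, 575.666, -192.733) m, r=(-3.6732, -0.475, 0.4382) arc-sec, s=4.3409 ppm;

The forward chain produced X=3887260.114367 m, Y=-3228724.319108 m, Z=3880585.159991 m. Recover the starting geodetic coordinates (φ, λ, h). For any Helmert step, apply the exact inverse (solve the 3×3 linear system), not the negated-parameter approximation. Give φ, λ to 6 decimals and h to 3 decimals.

start: X=3887260.1144, Y=-3228724.3191, Z=3880585.1600 m
→ Helmert⁻¹: X=3887098.9340, Y=-3229363.3332, Z=3880694.5865
→ geod (Bowring, a=6378137.000): φ=37.70722700°, λ=-39.71946700°, h=1485.8540 m

φ=37.707227°, λ=-39.719467°, h=1485.854 m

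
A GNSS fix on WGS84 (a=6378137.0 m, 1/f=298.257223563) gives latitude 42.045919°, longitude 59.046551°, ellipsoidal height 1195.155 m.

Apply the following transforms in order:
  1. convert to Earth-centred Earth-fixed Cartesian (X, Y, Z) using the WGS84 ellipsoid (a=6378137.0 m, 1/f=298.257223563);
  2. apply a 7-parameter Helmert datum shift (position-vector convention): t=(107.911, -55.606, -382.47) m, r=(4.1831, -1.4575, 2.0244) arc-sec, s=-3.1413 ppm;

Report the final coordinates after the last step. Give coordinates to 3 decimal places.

start: φ=42.045919°, λ=59.046551°, h=1195.155 m
→ ECEF (a=6378137.000, f=1/298.257223563): X=2440278.8464, Y=4068790.3793, Z=4250193.2263
→ Helmert 7p (PV): X=2440309.1260, Y=4068659.7475, Z=4249897.1643

X=2440309.126 m, Y=4068659.747 m, Z=4249897.164 m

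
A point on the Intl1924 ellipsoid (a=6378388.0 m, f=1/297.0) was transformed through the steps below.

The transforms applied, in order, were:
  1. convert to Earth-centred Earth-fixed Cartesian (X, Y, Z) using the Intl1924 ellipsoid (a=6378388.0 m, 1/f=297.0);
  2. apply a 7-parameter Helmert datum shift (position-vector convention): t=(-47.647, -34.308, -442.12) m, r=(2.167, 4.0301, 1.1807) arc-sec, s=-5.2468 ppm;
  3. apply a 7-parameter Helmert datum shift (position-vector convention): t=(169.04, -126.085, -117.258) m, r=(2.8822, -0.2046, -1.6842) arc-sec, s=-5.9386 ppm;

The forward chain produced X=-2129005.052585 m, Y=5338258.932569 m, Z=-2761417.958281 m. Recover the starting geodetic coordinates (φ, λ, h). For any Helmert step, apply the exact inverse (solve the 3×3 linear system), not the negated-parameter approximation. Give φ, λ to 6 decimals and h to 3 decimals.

start: X=-2129005.0526, Y=5338258.9326, Z=-2761417.9583 m
→ Helmert⁻¹: X=-2129233.0650, Y=5338360.7489, Z=-2761389.5811
→ Helmert⁻¹: X=-2129112.0845, Y=5338406.2465, Z=-2761059.6318
→ geod (Bowring, a=6378388.000): φ=-25.81113500°, λ=111.74355500°, h=1794.7570 m

φ=-25.811135°, λ=111.743555°, h=1794.757 m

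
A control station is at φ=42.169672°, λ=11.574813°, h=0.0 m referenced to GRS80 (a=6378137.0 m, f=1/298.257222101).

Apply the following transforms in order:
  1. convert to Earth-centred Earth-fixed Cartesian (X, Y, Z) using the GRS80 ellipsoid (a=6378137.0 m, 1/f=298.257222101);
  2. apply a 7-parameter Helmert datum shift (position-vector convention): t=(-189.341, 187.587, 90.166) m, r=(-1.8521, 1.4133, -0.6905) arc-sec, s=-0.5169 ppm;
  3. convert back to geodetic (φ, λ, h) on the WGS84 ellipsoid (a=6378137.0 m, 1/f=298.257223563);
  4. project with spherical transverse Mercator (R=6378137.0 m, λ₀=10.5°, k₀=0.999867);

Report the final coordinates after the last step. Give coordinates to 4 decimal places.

E=88902.4981 m, N=4694355.5087 m

start: φ=42.169672°, λ=11.574813°, h=0.000 m
→ ECEF (a=6378137.000, f=1/298.257222101): X=4638087.3696, Y=949938.0036, Z=4259590.6779
→ Helmert 7p (PV): X=4637927.9973, Y=950147.8208, Z=4259638.3328
→ geod (Bowring, a=6378137.000): φ=42.17067914°, λ=11.57768765°, h=-52.5184 m
→ tm (R=6378137.0, λ₀=10.5°): E=88902.4981, N=4694355.5087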